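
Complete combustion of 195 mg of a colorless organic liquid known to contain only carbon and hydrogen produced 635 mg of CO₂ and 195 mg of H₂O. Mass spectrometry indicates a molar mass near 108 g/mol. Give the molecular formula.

C8H12

mol C = 0.635 g CO₂ ÷ 44.009 g/mol = 0.01443 mol
mol H = 2 × 0.195 g H₂O ÷ 18.015 g/mol = 0.02165 mol
Divide by the smallest (0.01443 mol): C 1.000, H 1.500
Multiplying each by 2 gives whole numbers: C 2.00, H 3.00
Empirical formula: C2H3
Empirical-formula mass = 27.05 g/mol; 108 ÷ 27.05 ≈ 4, so the molecular formula is C8H12.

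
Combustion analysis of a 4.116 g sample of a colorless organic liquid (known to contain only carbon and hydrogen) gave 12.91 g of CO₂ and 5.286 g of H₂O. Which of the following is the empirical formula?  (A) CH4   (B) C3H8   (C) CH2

(C) CH2

mol C = 12.91 g CO₂ ÷ 44.009 g/mol = 0.29335 mol
mol H = 2 × 5.286 g H₂O ÷ 18.015 g/mol = 0.58684 mol
Divide by the smallest (0.29335 mol): C 1.000, H 2.000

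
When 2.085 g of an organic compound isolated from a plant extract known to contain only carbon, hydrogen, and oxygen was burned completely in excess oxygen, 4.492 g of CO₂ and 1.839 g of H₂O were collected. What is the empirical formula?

C5H10O2

mol C = 4.492 g CO₂ ÷ 44.009 g/mol = 0.10207 mol
mol H = 2 × 1.839 g H₂O ÷ 18.015 g/mol = 0.20416 mol
mass O = 2.085 − (1.2260 + 0.20580) = 0.65324 g → mol O = 0.65324 ÷ 15.999 = 0.040830 mol
Divide by the smallest (0.040830 mol): C 2.500, H 5.000, O 1.000
Multiplying each by 2 gives whole numbers: C 5.00, H 10.00, O 2.00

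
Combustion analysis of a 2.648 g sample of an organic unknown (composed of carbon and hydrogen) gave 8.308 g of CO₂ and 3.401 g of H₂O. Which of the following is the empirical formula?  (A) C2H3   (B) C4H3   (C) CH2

(C) CH2

mol C = 8.308 g CO₂ ÷ 44.009 g/mol = 0.18878 mol
mol H = 2 × 3.401 g H₂O ÷ 18.015 g/mol = 0.37757 mol
Divide by the smallest (0.18878 mol): C 1.000, H 2.000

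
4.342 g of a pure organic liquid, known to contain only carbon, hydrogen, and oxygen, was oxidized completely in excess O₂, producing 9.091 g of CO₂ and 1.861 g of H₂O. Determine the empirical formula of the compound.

C2H2O

mol C = 9.091 g CO₂ ÷ 44.009 g/mol = 0.20657 mol
mol H = 2 × 1.861 g H₂O ÷ 18.015 g/mol = 0.20661 mol
mass O = 4.342 − (2.4811 + 0.20826) = 1.6526 g → mol O = 1.6526 ÷ 15.999 = 0.10329 mol
Divide by the smallest (0.10329 mol): C 2.000, H 2.000, O 1.000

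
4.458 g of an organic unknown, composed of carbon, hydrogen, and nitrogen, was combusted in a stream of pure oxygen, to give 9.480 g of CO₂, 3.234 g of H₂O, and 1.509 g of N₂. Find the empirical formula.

C6H10N3

mol C = 9.480 g CO₂ ÷ 44.009 g/mol = 0.21541 mol
mol H = 2 × 3.234 g H₂O ÷ 18.015 g/mol = 0.35903 mol
mol N = 2 × 1.509 g N₂ ÷ 28.014 g/mol = 0.10773 mol
Divide by the smallest (0.10773 mol): C 2.000, H 3.333, N 1.000
Multiplying each by 3 gives whole numbers: C 6.00, H 10.00, N 3.00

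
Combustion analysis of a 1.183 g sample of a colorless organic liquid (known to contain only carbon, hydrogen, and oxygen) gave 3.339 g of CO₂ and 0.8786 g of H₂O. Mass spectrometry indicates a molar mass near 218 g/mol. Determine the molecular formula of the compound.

C14H18O2

mol C = 3.339 g CO₂ ÷ 44.009 g/mol = 0.075871 mol
mol H = 2 × 0.8786 g H₂O ÷ 18.015 g/mol = 0.097541 mol
mass O = 1.183 − (0.91128 + 0.098321) = 0.17339 g → mol O = 0.17339 ÷ 15.999 = 0.010838 mol
Divide by the smallest (0.010838 mol): C 7.001, H 9.000, O 1.000
Empirical formula: C7H9O
Empirical-formula mass = 109.15 g/mol; 218 ÷ 109.15 ≈ 2, so the molecular formula is C14H18O2.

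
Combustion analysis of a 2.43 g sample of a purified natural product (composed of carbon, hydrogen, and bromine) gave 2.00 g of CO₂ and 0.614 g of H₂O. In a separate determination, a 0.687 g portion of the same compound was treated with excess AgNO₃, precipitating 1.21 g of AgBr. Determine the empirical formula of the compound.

C2H3Br

mol C = 2.00 g CO₂ ÷ 44.009 g/mol = 0.04545 mol
mol H = 2 × 0.614 g H₂O ÷ 18.015 g/mol = 0.06817 mol
From the AgBr data: mol Br per gram of compound = (1.21 ÷ 187.772) ÷ 0.687 = 0.009380 mol/g, so in the 2.43 g combustion sample mol Br = 0.02279 mol
Divide by the smallest (0.02279 mol): C 1.994, H 2.991, Br 1.000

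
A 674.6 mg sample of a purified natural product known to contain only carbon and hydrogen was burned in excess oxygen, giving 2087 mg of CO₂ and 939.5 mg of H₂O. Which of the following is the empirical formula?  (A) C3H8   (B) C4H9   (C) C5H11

(C) C5H11

mol C = 2.087 g CO₂ ÷ 44.009 g/mol = 0.047422 mol
mol H = 2 × 0.9395 g H₂O ÷ 18.015 g/mol = 0.10430 mol
Divide by the smallest (0.047422 mol): C 1.000, H 2.199
Multiplying each by 5 gives whole numbers: C 5.00, H 11.00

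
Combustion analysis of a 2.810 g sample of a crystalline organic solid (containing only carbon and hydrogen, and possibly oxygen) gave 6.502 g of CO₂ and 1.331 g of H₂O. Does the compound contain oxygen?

yes

mol C = 6.502 g CO₂ ÷ 44.009 g/mol = 0.14774 mol
mol H = 2 × 1.331 g H₂O ÷ 18.015 g/mol = 0.14777 mol
C and H account for only 1.9235 g of the 2.810 g sample; the remaining 0.88652 g must be oxygen.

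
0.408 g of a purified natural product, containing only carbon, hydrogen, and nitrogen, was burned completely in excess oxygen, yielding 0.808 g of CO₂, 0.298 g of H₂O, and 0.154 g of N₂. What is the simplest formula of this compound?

C5H9N3

mol C = 0.808 g CO₂ ÷ 44.009 g/mol = 0.01836 mol
mol H = 2 × 0.298 g H₂O ÷ 18.015 g/mol = 0.03308 mol
mol N = 2 × 0.154 g N₂ ÷ 28.014 g/mol = 0.01099 mol
Divide by the smallest (0.01099 mol): C 1.670, H 3.009, N 1.000
Multiplying each by 3 gives whole numbers: C 5.01, H 9.03, N 3.00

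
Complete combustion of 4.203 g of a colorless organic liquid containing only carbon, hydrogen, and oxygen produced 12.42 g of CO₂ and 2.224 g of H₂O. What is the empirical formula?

C8H7O

mol C = 12.42 g CO₂ ÷ 44.009 g/mol = 0.28222 mol
mol H = 2 × 2.224 g H₂O ÷ 18.015 g/mol = 0.24691 mol
mass O = 4.203 − (3.3897 + 0.24888) = 0.56444 g → mol O = 0.56444 ÷ 15.999 = 0.035279 mol
Divide by the smallest (0.035279 mol): C 7.999, H 6.999, O 1.000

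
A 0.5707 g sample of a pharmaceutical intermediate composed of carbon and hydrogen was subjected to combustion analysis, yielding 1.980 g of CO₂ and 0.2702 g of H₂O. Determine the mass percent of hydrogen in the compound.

5.30%

mol C = 1.980 g CO₂ ÷ 44.009 g/mol = 0.044991 mol
mol H = 2 × 0.2702 g H₂O ÷ 18.015 g/mol = 0.029997 mol
mass % H = 0.030237 g ÷ 0.5707 g × 100%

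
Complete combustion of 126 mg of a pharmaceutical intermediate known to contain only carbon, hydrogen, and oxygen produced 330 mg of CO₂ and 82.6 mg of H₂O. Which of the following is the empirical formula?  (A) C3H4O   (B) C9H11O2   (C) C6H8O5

(B) C9H11O2

mol C = 0.330 g CO₂ ÷ 44.009 g/mol = 0.007498 mol
mol H = 2 × 0.0826 g H₂O ÷ 18.015 g/mol = 0.009170 mol
mass O = 0.126 − (0.09006 + 0.009243) = 0.02669 g → mol O = 0.02669 ÷ 15.999 = 0.001668 mol
Divide by the smallest (0.001668 mol): C 4.494, H 5.496, O 1.000
Multiplying each by 2 gives whole numbers: C 8.99, H 10.99, O 2.00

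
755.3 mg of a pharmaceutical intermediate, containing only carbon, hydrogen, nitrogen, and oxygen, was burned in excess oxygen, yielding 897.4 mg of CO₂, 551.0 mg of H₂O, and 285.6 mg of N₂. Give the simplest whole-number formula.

mol C = 0.8974 g CO₂ ÷ 44.009 g/mol = 0.020391 mol
mol H = 2 × 0.5510 g H₂O ÷ 18.015 g/mol = 0.061171 mol
mol N = 2 × 0.2856 g N₂ ÷ 28.014 g/mol = 0.020390 mol
mass O = 0.7553 − (0.24492 + 0.061661 + 0.28560) = 0.16312 g → mol O = 0.16312 ÷ 15.999 = 0.010196 mol
Divide by the smallest (0.010196 mol): C 2.000, H 6.000, N 2.000, O 1.000

C2H6N2O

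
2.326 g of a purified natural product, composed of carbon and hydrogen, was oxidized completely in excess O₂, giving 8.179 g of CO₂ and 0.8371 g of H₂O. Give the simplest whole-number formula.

C2H

mol C = 8.179 g CO₂ ÷ 44.009 g/mol = 0.18585 mol
mol H = 2 × 0.8371 g H₂O ÷ 18.015 g/mol = 0.092934 mol
Divide by the smallest (0.092934 mol): C 2.000, H 1.000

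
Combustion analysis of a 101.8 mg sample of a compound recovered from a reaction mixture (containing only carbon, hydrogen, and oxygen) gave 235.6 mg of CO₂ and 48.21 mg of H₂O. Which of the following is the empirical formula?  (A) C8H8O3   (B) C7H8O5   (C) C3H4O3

mol C = 0.2356 g CO₂ ÷ 44.009 g/mol = 0.0053535 mol
mol H = 2 × 0.04821 g H₂O ÷ 18.015 g/mol = 0.0053522 mol
mass O = 0.1018 − (0.064300 + 0.0053950) = 0.032105 g → mol O = 0.032105 ÷ 15.999 = 0.0020067 mol
Divide by the smallest (0.0020067 mol): C 2.668, H 2.667, O 1.000
Multiplying each by 3 gives whole numbers: C 8.00, H 8.00, O 3.00

(A) C8H8O3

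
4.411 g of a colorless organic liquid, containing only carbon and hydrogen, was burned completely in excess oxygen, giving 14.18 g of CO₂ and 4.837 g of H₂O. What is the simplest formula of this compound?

mol C = 14.18 g CO₂ ÷ 44.009 g/mol = 0.32221 mol
mol H = 2 × 4.837 g H₂O ÷ 18.015 g/mol = 0.53700 mol
Divide by the smallest (0.32221 mol): C 1.000, H 1.667
Multiplying each by 3 gives whole numbers: C 3.00, H 5.00

C3H5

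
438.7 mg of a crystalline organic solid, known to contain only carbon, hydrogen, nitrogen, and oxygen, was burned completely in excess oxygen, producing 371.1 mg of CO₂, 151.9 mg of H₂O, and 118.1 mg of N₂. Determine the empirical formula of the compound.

mol C = 0.3711 g CO₂ ÷ 44.009 g/mol = 0.0084324 mol
mol H = 2 × 0.1519 g H₂O ÷ 18.015 g/mol = 0.016864 mol
mol N = 2 × 0.1181 g N₂ ÷ 28.014 g/mol = 0.0084315 mol
mass O = 0.4387 − (0.10128 + 0.016999 + 0.11810) = 0.20232 g → mol O = 0.20232 ÷ 15.999 = 0.012646 mol
Divide by the smallest (0.0084315 mol): C 1.000, H 2.000, N 1.000, O 1.500
Multiplying each by 2 gives whole numbers: C 2.00, H 4.00, N 2.00, O 3.00

C2H4N2O3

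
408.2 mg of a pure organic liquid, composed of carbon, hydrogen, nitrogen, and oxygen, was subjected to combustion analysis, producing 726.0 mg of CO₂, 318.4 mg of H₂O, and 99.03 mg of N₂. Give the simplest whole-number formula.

C7H15N3O2

mol C = 0.7260 g CO₂ ÷ 44.009 g/mol = 0.016497 mol
mol H = 2 × 0.3184 g H₂O ÷ 18.015 g/mol = 0.035348 mol
mol N = 2 × 0.09903 g N₂ ÷ 28.014 g/mol = 0.0070700 mol
mass O = 0.4082 − (0.19814 + 0.035631 + 0.099030) = 0.075398 g → mol O = 0.075398 ÷ 15.999 = 0.0047127 mol
Divide by the smallest (0.0047127 mol): C 3.500, H 7.501, N 1.500, O 1.000
Multiplying each by 2 gives whole numbers: C 7.00, H 15.00, N 3.00, O 2.00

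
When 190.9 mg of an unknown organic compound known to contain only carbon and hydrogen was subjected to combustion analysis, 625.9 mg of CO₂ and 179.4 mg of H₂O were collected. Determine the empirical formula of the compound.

C5H7

mol C = 0.6259 g CO₂ ÷ 44.009 g/mol = 0.014222 mol
mol H = 2 × 0.1794 g H₂O ÷ 18.015 g/mol = 0.019917 mol
Divide by the smallest (0.014222 mol): C 1.000, H 1.400
Multiplying each by 5 gives whole numbers: C 5.00, H 7.00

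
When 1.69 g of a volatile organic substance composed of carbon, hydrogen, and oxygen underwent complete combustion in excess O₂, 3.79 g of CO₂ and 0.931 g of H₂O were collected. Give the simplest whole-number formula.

mol C = 3.79 g CO₂ ÷ 44.009 g/mol = 0.08612 mol
mol H = 2 × 0.931 g H₂O ÷ 18.015 g/mol = 0.1034 mol
mass O = 1.69 − (1.034 + 0.1042) = 0.5514 g → mol O = 0.5514 ÷ 15.999 = 0.03447 mol
Divide by the smallest (0.03447 mol): C 2.499, H 2.999, O 1.000
Multiplying each by 2 gives whole numbers: C 5.00, H 6.00, O 2.00

C5H6O2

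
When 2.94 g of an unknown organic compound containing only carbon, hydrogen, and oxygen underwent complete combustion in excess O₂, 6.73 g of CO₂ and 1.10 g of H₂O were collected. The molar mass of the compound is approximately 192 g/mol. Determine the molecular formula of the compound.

C10H8O4

mol C = 6.73 g CO₂ ÷ 44.009 g/mol = 0.1529 mol
mol H = 2 × 1.10 g H₂O ÷ 18.015 g/mol = 0.1221 mol
mass O = 2.94 − (1.837 + 0.1231) = 0.9801 g → mol O = 0.9801 ÷ 15.999 = 0.06126 mol
Divide by the smallest (0.06126 mol): C 2.496, H 1.993, O 1.000
Multiplying each by 2 gives whole numbers: C 4.99, H 3.99, O 2.00
Empirical formula: C5H4O2
Empirical-formula mass = 96.08 g/mol; 192 ÷ 96.08 ≈ 2, so the molecular formula is C10H8O4.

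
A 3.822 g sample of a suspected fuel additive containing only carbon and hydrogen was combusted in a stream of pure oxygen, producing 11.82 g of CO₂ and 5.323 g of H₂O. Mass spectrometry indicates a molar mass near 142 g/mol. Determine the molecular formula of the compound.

mol C = 11.82 g CO₂ ÷ 44.009 g/mol = 0.26858 mol
mol H = 2 × 5.323 g H₂O ÷ 18.015 g/mol = 0.59095 mol
Divide by the smallest (0.26858 mol): C 1.000, H 2.200
Multiplying each by 5 gives whole numbers: C 5.00, H 11.00
Empirical formula: C5H11
Empirical-formula mass = 71.14 g/mol; 142 ÷ 71.14 ≈ 2, so the molecular formula is C10H22.

C10H22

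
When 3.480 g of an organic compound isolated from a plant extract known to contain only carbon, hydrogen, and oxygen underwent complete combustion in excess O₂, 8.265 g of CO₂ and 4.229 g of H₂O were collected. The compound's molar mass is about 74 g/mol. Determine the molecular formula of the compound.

C4H10O

mol C = 8.265 g CO₂ ÷ 44.009 g/mol = 0.18780 mol
mol H = 2 × 4.229 g H₂O ÷ 18.015 g/mol = 0.46950 mol
mass O = 3.480 − (2.2557 + 0.47325) = 0.75105 g → mol O = 0.75105 ÷ 15.999 = 0.046944 mol
Divide by the smallest (0.046944 mol): C 4.001, H 10.001, O 1.000
Empirical formula: C4H10O
Empirical-formula mass = 74.12 g/mol; 74 ÷ 74.12 ≈ 1, so the molecular formula is C4H10O.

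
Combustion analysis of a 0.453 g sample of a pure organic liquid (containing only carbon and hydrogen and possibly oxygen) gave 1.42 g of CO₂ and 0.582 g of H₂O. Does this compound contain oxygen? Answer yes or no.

mol C = 1.42 g CO₂ ÷ 44.009 g/mol = 0.03227 mol
mol H = 2 × 0.582 g H₂O ÷ 18.015 g/mol = 0.06461 mol
C and H together account for 0.4527 g — essentially the entire 0.453 g sample — so the compound contains no oxygen.

no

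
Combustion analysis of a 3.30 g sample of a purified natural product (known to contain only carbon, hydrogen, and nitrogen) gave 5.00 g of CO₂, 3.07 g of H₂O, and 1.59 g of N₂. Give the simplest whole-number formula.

mol C = 5.00 g CO₂ ÷ 44.009 g/mol = 0.1136 mol
mol H = 2 × 3.07 g H₂O ÷ 18.015 g/mol = 0.3408 mol
mol N = 2 × 1.59 g N₂ ÷ 28.014 g/mol = 0.1135 mol
Divide by the smallest (0.1135 mol): C 1.001, H 3.002, N 1.000

CH3N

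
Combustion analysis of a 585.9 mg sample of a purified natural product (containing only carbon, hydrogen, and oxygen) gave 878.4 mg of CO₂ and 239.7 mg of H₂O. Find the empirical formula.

mol C = 0.8784 g CO₂ ÷ 44.009 g/mol = 0.019960 mol
mol H = 2 × 0.2397 g H₂O ÷ 18.015 g/mol = 0.026611 mol
mass O = 0.5859 − (0.23973 + 0.026824) = 0.31934 g → mol O = 0.31934 ÷ 15.999 = 0.019960 mol
Divide by the smallest (0.019960 mol): C 1.000, H 1.333, O 1.000
Multiplying each by 3 gives whole numbers: C 3.00, H 4.00, O 3.00

C3H4O3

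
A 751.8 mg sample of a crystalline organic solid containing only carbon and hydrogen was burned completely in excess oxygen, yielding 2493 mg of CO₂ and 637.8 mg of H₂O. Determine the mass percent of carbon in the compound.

mol C = 2.493 g CO₂ ÷ 44.009 g/mol = 0.056648 mol
mol H = 2 × 0.6378 g H₂O ÷ 18.015 g/mol = 0.070808 mol
mass % C = 0.68039 g ÷ 0.7518 g × 100%

90.50%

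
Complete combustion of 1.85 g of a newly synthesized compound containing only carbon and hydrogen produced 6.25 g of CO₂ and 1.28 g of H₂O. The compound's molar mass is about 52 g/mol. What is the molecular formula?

mol C = 6.25 g CO₂ ÷ 44.009 g/mol = 0.1420 mol
mol H = 2 × 1.28 g H₂O ÷ 18.015 g/mol = 0.1421 mol
Divide by the smallest (0.1420 mol): C 1.000, H 1.001
Empirical formula: CH
Empirical-formula mass = 13.02 g/mol; 52 ÷ 13.02 ≈ 4, so the molecular formula is C4H4.

C4H4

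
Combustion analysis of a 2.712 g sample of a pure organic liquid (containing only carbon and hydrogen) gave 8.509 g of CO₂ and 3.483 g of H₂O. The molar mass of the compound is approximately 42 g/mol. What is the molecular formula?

mol C = 8.509 g CO₂ ÷ 44.009 g/mol = 0.19335 mol
mol H = 2 × 3.483 g H₂O ÷ 18.015 g/mol = 0.38668 mol
Divide by the smallest (0.19335 mol): C 1.000, H 2.000
Empirical formula: CH2
Empirical-formula mass = 14.03 g/mol; 42 ÷ 14.03 ≈ 3, so the molecular formula is C3H6.

C3H6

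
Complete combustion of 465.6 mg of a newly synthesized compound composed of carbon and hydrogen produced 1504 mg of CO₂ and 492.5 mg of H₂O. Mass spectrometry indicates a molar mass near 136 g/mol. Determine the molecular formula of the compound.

mol C = 1.504 g CO₂ ÷ 44.009 g/mol = 0.034175 mol
mol H = 2 × 0.4925 g H₂O ÷ 18.015 g/mol = 0.054677 mol
Divide by the smallest (0.034175 mol): C 1.000, H 1.600
Multiplying each by 5 gives whole numbers: C 5.00, H 8.00
Empirical formula: C5H8
Empirical-formula mass = 68.12 g/mol; 136 ÷ 68.12 ≈ 2, so the molecular formula is C10H16.

C10H16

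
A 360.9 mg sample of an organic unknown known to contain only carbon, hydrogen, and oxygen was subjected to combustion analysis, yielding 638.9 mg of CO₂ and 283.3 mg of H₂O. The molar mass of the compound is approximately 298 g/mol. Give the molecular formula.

mol C = 0.6389 g CO₂ ÷ 44.009 g/mol = 0.014517 mol
mol H = 2 × 0.2833 g H₂O ÷ 18.015 g/mol = 0.031452 mol
mass O = 0.3609 − (0.17437 + 0.031703) = 0.15483 g → mol O = 0.15483 ÷ 15.999 = 0.0096773 mol
Divide by the smallest (0.0096773 mol): C 1.500, H 3.250, O 1.000
Multiplying each by 4 gives whole numbers: C 6.00, H 13.00, O 4.00
Empirical formula: C6H13O4
Empirical-formula mass = 149.17 g/mol; 298 ÷ 149.17 ≈ 2, so the molecular formula is C12H26O8.

C12H26O8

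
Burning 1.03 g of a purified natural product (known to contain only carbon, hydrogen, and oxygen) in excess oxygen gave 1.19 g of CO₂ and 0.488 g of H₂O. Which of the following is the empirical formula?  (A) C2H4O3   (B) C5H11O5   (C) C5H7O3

mol C = 1.19 g CO₂ ÷ 44.009 g/mol = 0.02704 mol
mol H = 2 × 0.488 g H₂O ÷ 18.015 g/mol = 0.05418 mol
mass O = 1.03 − (0.3248 + 0.05461) = 0.6506 g → mol O = 0.6506 ÷ 15.999 = 0.04067 mol
Divide by the smallest (0.02704 mol): C 1.000, H 2.004, O 1.504
Multiplying each by 2 gives whole numbers: C 2.00, H 4.01, O 3.01

(A) C2H4O3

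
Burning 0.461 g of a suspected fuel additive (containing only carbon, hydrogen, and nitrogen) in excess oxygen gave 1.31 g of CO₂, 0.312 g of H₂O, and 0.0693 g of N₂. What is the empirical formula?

C6H7N

mol C = 1.31 g CO₂ ÷ 44.009 g/mol = 0.02977 mol
mol H = 2 × 0.312 g H₂O ÷ 18.015 g/mol = 0.03464 mol
mol N = 2 × 0.0693 g N₂ ÷ 28.014 g/mol = 0.004948 mol
Divide by the smallest (0.004948 mol): C 6.016, H 7.001, N 1.000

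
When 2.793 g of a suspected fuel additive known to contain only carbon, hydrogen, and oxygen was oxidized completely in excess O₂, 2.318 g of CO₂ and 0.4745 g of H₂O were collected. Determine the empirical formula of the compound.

mol C = 2.318 g CO₂ ÷ 44.009 g/mol = 0.052671 mol
mol H = 2 × 0.4745 g H₂O ÷ 18.015 g/mol = 0.052678 mol
mass O = 2.793 − (0.63263 + 0.053100) = 2.1073 g → mol O = 2.1073 ÷ 15.999 = 0.13171 mol
Divide by the smallest (0.052671 mol): C 1.000, H 1.000, O 2.501
Multiplying each by 2 gives whole numbers: C 2.00, H 2.00, O 5.00

C2H2O5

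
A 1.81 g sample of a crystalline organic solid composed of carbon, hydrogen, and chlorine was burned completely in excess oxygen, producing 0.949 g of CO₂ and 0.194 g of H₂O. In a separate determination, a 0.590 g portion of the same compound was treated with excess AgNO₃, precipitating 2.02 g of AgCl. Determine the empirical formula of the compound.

CHCl2

mol C = 0.949 g CO₂ ÷ 44.009 g/mol = 0.02156 mol
mol H = 2 × 0.194 g H₂O ÷ 18.015 g/mol = 0.02154 mol
From the AgCl data: mol Cl per gram of compound = (2.02 ÷ 143.318) ÷ 0.590 = 0.02389 mol/g, so in the 1.81 g combustion sample mol Cl = 0.04324 mol
Divide by the smallest (0.02154 mol): C 1.001, H 1.000, Cl 2.008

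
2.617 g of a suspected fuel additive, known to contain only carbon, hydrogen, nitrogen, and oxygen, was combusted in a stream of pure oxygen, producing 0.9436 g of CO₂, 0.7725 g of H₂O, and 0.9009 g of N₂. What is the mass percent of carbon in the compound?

9.84%

mol C = 0.9436 g CO₂ ÷ 44.009 g/mol = 0.021441 mol
mol H = 2 × 0.7725 g H₂O ÷ 18.015 g/mol = 0.085762 mol
mol N = 2 × 0.9009 g N₂ ÷ 28.014 g/mol = 0.064318 mol
mass O = 2.617 − (0.25753 + 0.086448 + 0.90090) = 1.3721 g → mol O = 1.3721 ÷ 15.999 = 0.085763 mol
mass % C = 0.25753 g ÷ 2.617 g × 100%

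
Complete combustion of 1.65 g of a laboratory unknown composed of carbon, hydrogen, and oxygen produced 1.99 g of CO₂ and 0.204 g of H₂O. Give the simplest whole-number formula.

mol C = 1.99 g CO₂ ÷ 44.009 g/mol = 0.04522 mol
mol H = 2 × 0.204 g H₂O ÷ 18.015 g/mol = 0.02265 mol
mass O = 1.65 − (0.5431 + 0.02283) = 1.084 g → mol O = 1.084 ÷ 15.999 = 0.06776 mol
Divide by the smallest (0.02265 mol): C 1.997, H 1.000, O 2.992

C2HO3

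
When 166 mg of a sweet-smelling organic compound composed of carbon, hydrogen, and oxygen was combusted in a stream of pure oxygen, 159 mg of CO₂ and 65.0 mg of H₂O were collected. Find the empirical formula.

mol C = 0.159 g CO₂ ÷ 44.009 g/mol = 0.003613 mol
mol H = 2 × 0.0650 g H₂O ÷ 18.015 g/mol = 0.007216 mol
mass O = 0.166 − (0.04339 + 0.007274) = 0.1153 g → mol O = 0.1153 ÷ 15.999 = 0.007209 mol
Divide by the smallest (0.003613 mol): C 1.000, H 1.997, O 1.995

CH2O2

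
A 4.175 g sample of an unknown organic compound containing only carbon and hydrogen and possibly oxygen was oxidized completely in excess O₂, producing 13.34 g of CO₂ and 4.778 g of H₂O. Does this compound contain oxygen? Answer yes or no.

mol C = 13.34 g CO₂ ÷ 44.009 g/mol = 0.30312 mol
mol H = 2 × 4.778 g H₂O ÷ 18.015 g/mol = 0.53045 mol
C and H together account for 4.1755 g — essentially the entire 4.175 g sample — so the compound contains no oxygen.

no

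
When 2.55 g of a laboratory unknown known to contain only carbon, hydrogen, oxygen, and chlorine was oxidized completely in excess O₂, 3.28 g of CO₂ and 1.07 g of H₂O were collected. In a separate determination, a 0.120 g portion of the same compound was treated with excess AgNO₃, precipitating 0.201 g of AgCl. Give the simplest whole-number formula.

C5H8Cl2O2

mol C = 3.28 g CO₂ ÷ 44.009 g/mol = 0.07453 mol
mol H = 2 × 1.07 g H₂O ÷ 18.015 g/mol = 0.1188 mol
From the AgCl data: mol Cl per gram of compound = (0.201 ÷ 143.318) ÷ 0.120 = 0.01169 mol/g, so in the 2.55 g combustion sample mol Cl = 0.02980 mol
mass O = 2.55 − (0.8952 + 0.1197 + 1.057) = 0.4786 g → mol O = 0.4786 ÷ 15.999 = 0.02991 mol
Divide by the smallest (0.02980 mol): C 2.501, H 3.986, Cl 1.000, O 1.004
Multiplying each by 2 gives whole numbers: C 5.00, H 7.97, Cl 2.00, O 2.01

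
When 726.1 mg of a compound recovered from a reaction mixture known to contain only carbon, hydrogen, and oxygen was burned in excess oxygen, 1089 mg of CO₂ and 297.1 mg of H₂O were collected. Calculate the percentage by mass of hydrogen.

4.58%

mol C = 1.089 g CO₂ ÷ 44.009 g/mol = 0.024745 mol
mol H = 2 × 0.2971 g H₂O ÷ 18.015 g/mol = 0.032984 mol
mass O = 0.7261 − (0.29721 + 0.033247) = 0.39564 g → mol O = 0.39564 ÷ 15.999 = 0.024729 mol
mass % H = 0.033247 g ÷ 0.7261 g × 100%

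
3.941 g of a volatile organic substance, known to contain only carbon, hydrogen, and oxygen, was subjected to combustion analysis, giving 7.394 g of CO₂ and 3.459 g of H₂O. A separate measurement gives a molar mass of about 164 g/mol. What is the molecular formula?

mol C = 7.394 g CO₂ ÷ 44.009 g/mol = 0.16801 mol
mol H = 2 × 3.459 g H₂O ÷ 18.015 g/mol = 0.38401 mol
mass O = 3.941 − (2.0180 + 0.38709) = 1.5359 g → mol O = 1.5359 ÷ 15.999 = 0.096002 mol
Divide by the smallest (0.096002 mol): C 1.750, H 4.000, O 1.000
Multiplying each by 4 gives whole numbers: C 7.00, H 16.00, O 4.00
Empirical formula: C7H16O4
Empirical-formula mass = 164.20 g/mol; 164 ÷ 164.20 ≈ 1, so the molecular formula is C7H16O4.

C7H16O4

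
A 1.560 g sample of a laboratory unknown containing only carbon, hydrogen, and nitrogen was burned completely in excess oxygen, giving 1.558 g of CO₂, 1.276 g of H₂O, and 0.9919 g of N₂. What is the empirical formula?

CH4N2

mol C = 1.558 g CO₂ ÷ 44.009 g/mol = 0.035402 mol
mol H = 2 × 1.276 g H₂O ÷ 18.015 g/mol = 0.14166 mol
mol N = 2 × 0.9919 g N₂ ÷ 28.014 g/mol = 0.070815 mol
Divide by the smallest (0.035402 mol): C 1.000, H 4.001, N 2.000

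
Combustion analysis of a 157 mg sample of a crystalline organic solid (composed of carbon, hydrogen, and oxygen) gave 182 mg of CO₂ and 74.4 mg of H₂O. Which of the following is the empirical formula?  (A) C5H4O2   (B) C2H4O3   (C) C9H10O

(B) C2H4O3

mol C = 0.182 g CO₂ ÷ 44.009 g/mol = 0.004136 mol
mol H = 2 × 0.0744 g H₂O ÷ 18.015 g/mol = 0.008260 mol
mass O = 0.157 − (0.04967 + 0.008326) = 0.09900 g → mol O = 0.09900 ÷ 15.999 = 0.006188 mol
Divide by the smallest (0.004136 mol): C 1.000, H 1.997, O 1.496
Multiplying each by 2 gives whole numbers: C 2.00, H 3.99, O 2.99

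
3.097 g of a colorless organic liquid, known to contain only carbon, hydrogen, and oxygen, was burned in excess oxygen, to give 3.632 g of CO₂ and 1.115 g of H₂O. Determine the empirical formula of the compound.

C2H3O3

mol C = 3.632 g CO₂ ÷ 44.009 g/mol = 0.082529 mol
mol H = 2 × 1.115 g H₂O ÷ 18.015 g/mol = 0.12379 mol
mass O = 3.097 − (0.99125 + 0.12478) = 1.9810 g → mol O = 1.9810 ÷ 15.999 = 0.12382 mol
Divide by the smallest (0.082529 mol): C 1.000, H 1.500, O 1.500
Multiplying each by 2 gives whole numbers: C 2.00, H 3.00, O 3.00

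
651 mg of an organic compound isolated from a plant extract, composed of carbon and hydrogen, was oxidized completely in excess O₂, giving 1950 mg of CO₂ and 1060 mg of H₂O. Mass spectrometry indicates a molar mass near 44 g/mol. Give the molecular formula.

mol C = 1.95 g CO₂ ÷ 44.009 g/mol = 0.04431 mol
mol H = 2 × 1.06 g H₂O ÷ 18.015 g/mol = 0.1177 mol
Divide by the smallest (0.04431 mol): C 1.000, H 2.656
Multiplying each by 3 gives whole numbers: C 3.00, H 7.97
Empirical formula: C3H8
Empirical-formula mass = 44.10 g/mol; 44 ÷ 44.10 ≈ 1, so the molecular formula is C3H8.

C3H8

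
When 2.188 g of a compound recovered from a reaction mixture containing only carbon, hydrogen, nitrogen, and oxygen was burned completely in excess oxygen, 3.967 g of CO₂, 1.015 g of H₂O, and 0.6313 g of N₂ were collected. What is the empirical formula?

C4H5N2O

mol C = 3.967 g CO₂ ÷ 44.009 g/mol = 0.090141 mol
mol H = 2 × 1.015 g H₂O ÷ 18.015 g/mol = 0.11268 mol
mol N = 2 × 0.6313 g N₂ ÷ 28.014 g/mol = 0.045070 mol
mass O = 2.188 − (1.0827 + 0.11359 + 0.63130) = 0.36044 g → mol O = 0.36044 ÷ 15.999 = 0.022529 mol
Divide by the smallest (0.022529 mol): C 4.001, H 5.002, N 2.001, O 1.000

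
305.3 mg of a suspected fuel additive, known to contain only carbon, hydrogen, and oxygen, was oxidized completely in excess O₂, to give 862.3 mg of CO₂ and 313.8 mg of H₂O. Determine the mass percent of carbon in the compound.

77.08%

mol C = 0.8623 g CO₂ ÷ 44.009 g/mol = 0.019594 mol
mol H = 2 × 0.3138 g H₂O ÷ 18.015 g/mol = 0.034838 mol
mass O = 0.3053 − (0.23534 + 0.035116) = 0.034843 g → mol O = 0.034843 ÷ 15.999 = 0.0021779 mol
mass % C = 0.23534 g ÷ 0.3053 g × 100%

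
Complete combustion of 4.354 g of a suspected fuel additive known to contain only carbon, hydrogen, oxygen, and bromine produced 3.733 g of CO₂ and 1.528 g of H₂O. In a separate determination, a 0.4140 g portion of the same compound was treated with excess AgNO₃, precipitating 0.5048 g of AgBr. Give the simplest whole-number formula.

mol C = 3.733 g CO₂ ÷ 44.009 g/mol = 0.084824 mol
mol H = 2 × 1.528 g H₂O ÷ 18.015 g/mol = 0.16964 mol
From the AgBr data: mol Br per gram of compound = (0.5048 ÷ 187.772) ÷ 0.4140 = 0.0064936 mol/g, so in the 4.354 g combustion sample mol Br = 0.028273 mol
mass O = 4.354 − (1.0188 + 0.17099 + 2.2592) = 0.90504 g → mol O = 0.90504 ÷ 15.999 = 0.056569 mol
Divide by the smallest (0.028273 mol): C 3.000, H 6.000, Br 1.000, O 2.001

C3H6BrO2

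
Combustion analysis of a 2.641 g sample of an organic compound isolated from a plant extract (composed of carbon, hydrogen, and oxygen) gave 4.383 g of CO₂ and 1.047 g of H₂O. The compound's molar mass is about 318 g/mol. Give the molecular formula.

C12H14O10

mol C = 4.383 g CO₂ ÷ 44.009 g/mol = 0.099593 mol
mol H = 2 × 1.047 g H₂O ÷ 18.015 g/mol = 0.11624 mol
mass O = 2.641 − (1.1962 + 0.11717) = 1.3276 g → mol O = 1.3276 ÷ 15.999 = 0.082981 mol
Divide by the smallest (0.082981 mol): C 1.200, H 1.401, O 1.000
Multiplying each by 5 gives whole numbers: C 6.00, H 7.00, O 5.00
Empirical formula: C6H7O5
Empirical-formula mass = 159.12 g/mol; 318 ÷ 159.12 ≈ 2, so the molecular formula is C12H14O10.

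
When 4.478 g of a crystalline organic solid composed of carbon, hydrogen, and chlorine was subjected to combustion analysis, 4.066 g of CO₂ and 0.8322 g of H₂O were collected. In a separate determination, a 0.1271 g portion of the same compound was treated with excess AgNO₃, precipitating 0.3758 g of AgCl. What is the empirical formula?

mol C = 4.066 g CO₂ ÷ 44.009 g/mol = 0.092390 mol
mol H = 2 × 0.8322 g H₂O ÷ 18.015 g/mol = 0.092390 mol
From the AgCl data: mol Cl per gram of compound = (0.3758 ÷ 143.318) ÷ 0.1271 = 0.020631 mol/g, so in the 4.478 g combustion sample mol Cl = 0.092384 mol
Divide by the smallest (0.092384 mol): C 1.000, H 1.000, Cl 1.000

CHCl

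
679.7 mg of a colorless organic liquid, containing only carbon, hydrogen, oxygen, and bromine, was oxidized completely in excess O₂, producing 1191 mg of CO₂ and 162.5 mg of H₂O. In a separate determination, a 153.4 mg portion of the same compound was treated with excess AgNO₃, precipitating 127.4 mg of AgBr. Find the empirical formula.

C9H6BrO2

mol C = 1.191 g CO₂ ÷ 44.009 g/mol = 0.027063 mol
mol H = 2 × 0.1625 g H₂O ÷ 18.015 g/mol = 0.018041 mol
From the AgBr data: mol Br per gram of compound = (0.1274 ÷ 187.772) ÷ 0.1534 = 0.0044230 mol/g, so in the 0.6797 g combustion sample mol Br = 0.0030063 mol
mass O = 0.6797 − (0.32505 + 0.018185 + 0.24021) = 0.096251 g → mol O = 0.096251 ÷ 15.999 = 0.0060161 mol
Divide by the smallest (0.0030063 mol): C 9.002, H 6.001, Br 1.000, O 2.001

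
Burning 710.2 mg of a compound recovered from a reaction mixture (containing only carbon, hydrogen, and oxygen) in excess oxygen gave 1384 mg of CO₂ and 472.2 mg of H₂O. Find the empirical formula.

mol C = 1.384 g CO₂ ÷ 44.009 g/mol = 0.031448 mol
mol H = 2 × 0.4722 g H₂O ÷ 18.015 g/mol = 0.052423 mol
mass O = 0.7102 − (0.37772 + 0.052842) = 0.27963 g → mol O = 0.27963 ÷ 15.999 = 0.017478 mol
Divide by the smallest (0.017478 mol): C 1.799, H 2.999, O 1.000
Multiplying each by 5 gives whole numbers: C 9.00, H 15.00, O 5.00

C9H15O5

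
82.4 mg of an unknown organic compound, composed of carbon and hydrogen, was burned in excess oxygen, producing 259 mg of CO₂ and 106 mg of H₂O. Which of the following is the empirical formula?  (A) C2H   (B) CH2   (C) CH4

(B) CH2

mol C = 0.259 g CO₂ ÷ 44.009 g/mol = 0.005885 mol
mol H = 2 × 0.106 g H₂O ÷ 18.015 g/mol = 0.01177 mol
Divide by the smallest (0.005885 mol): C 1.000, H 2.000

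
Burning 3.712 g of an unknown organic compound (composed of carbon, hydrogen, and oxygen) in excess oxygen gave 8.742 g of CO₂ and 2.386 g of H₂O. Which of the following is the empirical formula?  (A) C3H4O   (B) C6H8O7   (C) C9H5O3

(A) C3H4O

mol C = 8.742 g CO₂ ÷ 44.009 g/mol = 0.19864 mol
mol H = 2 × 2.386 g H₂O ÷ 18.015 g/mol = 0.26489 mol
mass O = 3.712 − (2.3859 + 0.26701) = 1.0591 g → mol O = 1.0591 ÷ 15.999 = 0.066199 mol
Divide by the smallest (0.066199 mol): C 3.001, H 4.001, O 1.000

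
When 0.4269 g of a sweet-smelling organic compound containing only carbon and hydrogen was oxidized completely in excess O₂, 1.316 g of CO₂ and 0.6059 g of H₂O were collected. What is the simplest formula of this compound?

mol C = 1.316 g CO₂ ÷ 44.009 g/mol = 0.029903 mol
mol H = 2 × 0.6059 g H₂O ÷ 18.015 g/mol = 0.067266 mol
Divide by the smallest (0.029903 mol): C 1.000, H 2.249
Multiplying each by 4 gives whole numbers: C 4.00, H 9.00

C4H9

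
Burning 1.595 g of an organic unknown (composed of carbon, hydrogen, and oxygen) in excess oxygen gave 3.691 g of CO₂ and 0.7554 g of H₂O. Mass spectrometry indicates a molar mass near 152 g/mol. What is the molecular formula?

mol C = 3.691 g CO₂ ÷ 44.009 g/mol = 0.083869 mol
mol H = 2 × 0.7554 g H₂O ÷ 18.015 g/mol = 0.083863 mol
mass O = 1.595 − (1.0074 + 0.084534) = 0.50311 g → mol O = 0.50311 ÷ 15.999 = 0.031447 mol
Divide by the smallest (0.031447 mol): C 2.667, H 2.667, O 1.000
Multiplying each by 3 gives whole numbers: C 8.00, H 8.00, O 3.00
Empirical formula: C8H8O3
Empirical-formula mass = 152.15 g/mol; 152 ÷ 152.15 ≈ 1, so the molecular formula is C8H8O3.

C8H8O3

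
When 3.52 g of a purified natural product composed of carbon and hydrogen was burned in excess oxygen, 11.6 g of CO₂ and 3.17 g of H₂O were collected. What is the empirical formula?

C3H4

mol C = 11.6 g CO₂ ÷ 44.009 g/mol = 0.2636 mol
mol H = 2 × 3.17 g H₂O ÷ 18.015 g/mol = 0.3519 mol
Divide by the smallest (0.2636 mol): C 1.000, H 1.335
Multiplying each by 3 gives whole numbers: C 3.00, H 4.01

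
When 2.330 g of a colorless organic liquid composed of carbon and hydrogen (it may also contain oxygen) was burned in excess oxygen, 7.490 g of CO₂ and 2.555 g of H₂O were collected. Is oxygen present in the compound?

no

mol C = 7.490 g CO₂ ÷ 44.009 g/mol = 0.17019 mol
mol H = 2 × 2.555 g H₂O ÷ 18.015 g/mol = 0.28365 mol
C and H together account for 2.3301 g — essentially the entire 2.330 g sample — so the compound contains no oxygen.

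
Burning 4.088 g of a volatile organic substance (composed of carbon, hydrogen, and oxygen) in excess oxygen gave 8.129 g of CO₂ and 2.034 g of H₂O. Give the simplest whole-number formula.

mol C = 8.129 g CO₂ ÷ 44.009 g/mol = 0.18471 mol
mol H = 2 × 2.034 g H₂O ÷ 18.015 g/mol = 0.22581 mol
mass O = 4.088 − (2.2186 + 0.22762) = 1.6418 g → mol O = 1.6418 ÷ 15.999 = 0.10262 mol
Divide by the smallest (0.10262 mol): C 1.800, H 2.200, O 1.000
Multiplying each by 5 gives whole numbers: C 9.00, H 11.00, O 5.00

C9H11O5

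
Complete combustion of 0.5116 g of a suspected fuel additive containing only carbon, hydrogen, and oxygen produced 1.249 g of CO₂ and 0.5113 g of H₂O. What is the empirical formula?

C4H8O

mol C = 1.249 g CO₂ ÷ 44.009 g/mol = 0.028381 mol
mol H = 2 × 0.5113 g H₂O ÷ 18.015 g/mol = 0.056764 mol
mass O = 0.5116 − (0.34088 + 0.057218) = 0.11350 g → mol O = 0.11350 ÷ 15.999 = 0.0070944 mol
Divide by the smallest (0.0070944 mol): C 4.000, H 8.001, O 1.000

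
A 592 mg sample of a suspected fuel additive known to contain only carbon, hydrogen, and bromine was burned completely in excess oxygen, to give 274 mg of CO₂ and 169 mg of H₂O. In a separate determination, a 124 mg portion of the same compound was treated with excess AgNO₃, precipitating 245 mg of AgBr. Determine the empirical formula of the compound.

mol C = 0.274 g CO₂ ÷ 44.009 g/mol = 0.006226 mol
mol H = 2 × 0.169 g H₂O ÷ 18.015 g/mol = 0.01876 mol
From the AgBr data: mol Br per gram of compound = (0.245 ÷ 187.772) ÷ 0.124 = 0.01052 mol/g, so in the 0.592 g combustion sample mol Br = 0.006229 mol
Divide by the smallest (0.006226 mol): C 1.000, H 3.014, Br 1.001

CH3Br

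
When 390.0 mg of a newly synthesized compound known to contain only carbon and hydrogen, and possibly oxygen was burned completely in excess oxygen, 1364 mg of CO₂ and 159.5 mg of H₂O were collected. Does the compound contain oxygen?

mol C = 1.364 g CO₂ ÷ 44.009 g/mol = 0.030994 mol
mol H = 2 × 0.1595 g H₂O ÷ 18.015 g/mol = 0.017707 mol
C and H together account for 0.39011 g — essentially the entire 0.3900 g sample — so the compound contains no oxygen.

no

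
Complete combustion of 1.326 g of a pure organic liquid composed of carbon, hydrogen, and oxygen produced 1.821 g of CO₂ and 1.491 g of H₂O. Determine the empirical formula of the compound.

mol C = 1.821 g CO₂ ÷ 44.009 g/mol = 0.041378 mol
mol H = 2 × 1.491 g H₂O ÷ 18.015 g/mol = 0.16553 mol
mass O = 1.326 − (0.49699 + 0.16685) = 0.66216 g → mol O = 0.66216 ÷ 15.999 = 0.041387 mol
Divide by the smallest (0.041378 mol): C 1.000, H 4.000, O 1.000

CH4O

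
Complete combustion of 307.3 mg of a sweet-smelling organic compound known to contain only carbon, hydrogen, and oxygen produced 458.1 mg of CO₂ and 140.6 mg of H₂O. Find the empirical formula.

mol C = 0.4581 g CO₂ ÷ 44.009 g/mol = 0.010409 mol
mol H = 2 × 0.1406 g H₂O ÷ 18.015 g/mol = 0.015609 mol
mass O = 0.3073 − (0.12503 + 0.015734) = 0.16654 g → mol O = 0.16654 ÷ 15.999 = 0.010409 mol
Divide by the smallest (0.010409 mol): C 1.000, H 1.500, O 1.000
Multiplying each by 2 gives whole numbers: C 2.00, H 3.00, O 2.00

C2H3O2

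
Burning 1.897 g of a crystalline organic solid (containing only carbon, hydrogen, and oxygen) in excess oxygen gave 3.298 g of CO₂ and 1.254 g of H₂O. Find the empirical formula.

mol C = 3.298 g CO₂ ÷ 44.009 g/mol = 0.074939 mol
mol H = 2 × 1.254 g H₂O ÷ 18.015 g/mol = 0.13922 mol
mass O = 1.897 − (0.90009 + 0.14033) = 0.85657 g → mol O = 0.85657 ÷ 15.999 = 0.053539 mol
Divide by the smallest (0.053539 mol): C 1.400, H 2.600, O 1.000
Multiplying each by 5 gives whole numbers: C 7.00, H 13.00, O 5.00

C7H13O5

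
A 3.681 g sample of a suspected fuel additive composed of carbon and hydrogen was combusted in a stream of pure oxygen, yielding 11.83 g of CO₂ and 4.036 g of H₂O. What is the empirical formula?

mol C = 11.83 g CO₂ ÷ 44.009 g/mol = 0.26881 mol
mol H = 2 × 4.036 g H₂O ÷ 18.015 g/mol = 0.44807 mol
Divide by the smallest (0.26881 mol): C 1.000, H 1.667
Multiplying each by 3 gives whole numbers: C 3.00, H 5.00

C3H5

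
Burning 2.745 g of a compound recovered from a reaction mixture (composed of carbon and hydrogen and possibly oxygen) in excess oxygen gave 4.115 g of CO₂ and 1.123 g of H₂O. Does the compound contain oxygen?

mol C = 4.115 g CO₂ ÷ 44.009 g/mol = 0.093504 mol
mol H = 2 × 1.123 g H₂O ÷ 18.015 g/mol = 0.12467 mol
C and H account for only 1.2487 g of the 2.745 g sample; the remaining 1.4963 g must be oxygen.

yes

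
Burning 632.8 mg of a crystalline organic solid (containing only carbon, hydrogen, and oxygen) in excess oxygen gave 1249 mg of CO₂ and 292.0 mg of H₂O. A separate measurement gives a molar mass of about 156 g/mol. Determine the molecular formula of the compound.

mol C = 1.249 g CO₂ ÷ 44.009 g/mol = 0.028381 mol
mol H = 2 × 0.2920 g H₂O ÷ 18.015 g/mol = 0.032417 mol
mass O = 0.6328 − (0.34088 + 0.032677) = 0.25924 g → mol O = 0.25924 ÷ 15.999 = 0.016204 mol
Divide by the smallest (0.016204 mol): C 1.751, H 2.001, O 1.000
Multiplying each by 4 gives whole numbers: C 7.01, H 8.00, O 4.00
Empirical formula: C7H8O4
Empirical-formula mass = 156.14 g/mol; 156 ÷ 156.14 ≈ 1, so the molecular formula is C7H8O4.

C7H8O4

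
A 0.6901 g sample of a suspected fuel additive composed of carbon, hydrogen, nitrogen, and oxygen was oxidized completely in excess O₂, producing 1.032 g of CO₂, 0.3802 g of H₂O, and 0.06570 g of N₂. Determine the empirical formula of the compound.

C5H9NO4

mol C = 1.032 g CO₂ ÷ 44.009 g/mol = 0.023450 mol
mol H = 2 × 0.3802 g H₂O ÷ 18.015 g/mol = 0.042209 mol
mol N = 2 × 0.06570 g N₂ ÷ 28.014 g/mol = 0.0046905 mol
mass O = 0.6901 − (0.28165 + 0.042547 + 0.065700) = 0.30020 g → mol O = 0.30020 ÷ 15.999 = 0.018764 mol
Divide by the smallest (0.0046905 mol): C 4.999, H 8.999, N 1.000, O 4.000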